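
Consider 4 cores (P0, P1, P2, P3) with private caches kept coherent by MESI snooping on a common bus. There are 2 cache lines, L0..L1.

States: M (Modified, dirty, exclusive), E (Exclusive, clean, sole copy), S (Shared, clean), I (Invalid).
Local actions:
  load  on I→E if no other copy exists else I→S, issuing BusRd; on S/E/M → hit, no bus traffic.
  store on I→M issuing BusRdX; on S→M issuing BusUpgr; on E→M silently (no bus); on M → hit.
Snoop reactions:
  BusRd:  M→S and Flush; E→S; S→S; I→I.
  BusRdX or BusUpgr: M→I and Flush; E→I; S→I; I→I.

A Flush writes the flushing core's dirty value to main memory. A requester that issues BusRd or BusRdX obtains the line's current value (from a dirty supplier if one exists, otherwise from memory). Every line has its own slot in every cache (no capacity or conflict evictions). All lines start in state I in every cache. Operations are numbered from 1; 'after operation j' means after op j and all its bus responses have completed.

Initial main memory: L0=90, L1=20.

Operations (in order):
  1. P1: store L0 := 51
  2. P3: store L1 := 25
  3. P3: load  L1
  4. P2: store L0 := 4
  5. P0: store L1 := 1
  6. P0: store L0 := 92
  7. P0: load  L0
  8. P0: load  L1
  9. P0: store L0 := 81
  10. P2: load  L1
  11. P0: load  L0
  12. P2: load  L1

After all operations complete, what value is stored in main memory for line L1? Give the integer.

memory[L1] = 1

1. P1: store L0 := 51  bus=[BusRdX]  L0: P0=I P1=M P2=I P3=I  mem[L0]=90
2. P3: store L1 := 25  bus=[BusRdX]  L1: P0=I P1=I P2=I P3=M  mem[L1]=20
3. P3: load  L1  bus=[-]  L1: P0=I P1=I P2=I P3=M  mem[L1]=20
4. P2: store L0 := 4  bus=[BusRdX,Flush]  L0: P0=I P1=I P2=M P3=I  mem[L0]=51
5. P0: store L1 := 1  bus=[BusRdX,Flush]  L1: P0=M P1=I P2=I P3=I  mem[L1]=25
6. P0: store L0 := 92  bus=[BusRdX,Flush]  L0: P0=M P1=I P2=I P3=I  mem[L0]=4
7. P0: load  L0  bus=[-]  L0: P0=M P1=I P2=I P3=I  mem[L0]=4
8. P0: load  L1  bus=[-]  L1: P0=M P1=I P2=I P3=I  mem[L1]=25
9. P0: store L0 := 81  bus=[-]  L0: P0=M P1=I P2=I P3=I  mem[L0]=4
10. P2: load  L1  bus=[BusRd,Flush]  L1: P0=S P1=I P2=S P3=I  mem[L1]=1
11. P0: load  L0  bus=[-]  L0: P0=M P1=I P2=I P3=I  mem[L0]=4
12. P2: load  L1  bus=[-]  L1: P0=S P1=I P2=S P3=I  mem[L1]=1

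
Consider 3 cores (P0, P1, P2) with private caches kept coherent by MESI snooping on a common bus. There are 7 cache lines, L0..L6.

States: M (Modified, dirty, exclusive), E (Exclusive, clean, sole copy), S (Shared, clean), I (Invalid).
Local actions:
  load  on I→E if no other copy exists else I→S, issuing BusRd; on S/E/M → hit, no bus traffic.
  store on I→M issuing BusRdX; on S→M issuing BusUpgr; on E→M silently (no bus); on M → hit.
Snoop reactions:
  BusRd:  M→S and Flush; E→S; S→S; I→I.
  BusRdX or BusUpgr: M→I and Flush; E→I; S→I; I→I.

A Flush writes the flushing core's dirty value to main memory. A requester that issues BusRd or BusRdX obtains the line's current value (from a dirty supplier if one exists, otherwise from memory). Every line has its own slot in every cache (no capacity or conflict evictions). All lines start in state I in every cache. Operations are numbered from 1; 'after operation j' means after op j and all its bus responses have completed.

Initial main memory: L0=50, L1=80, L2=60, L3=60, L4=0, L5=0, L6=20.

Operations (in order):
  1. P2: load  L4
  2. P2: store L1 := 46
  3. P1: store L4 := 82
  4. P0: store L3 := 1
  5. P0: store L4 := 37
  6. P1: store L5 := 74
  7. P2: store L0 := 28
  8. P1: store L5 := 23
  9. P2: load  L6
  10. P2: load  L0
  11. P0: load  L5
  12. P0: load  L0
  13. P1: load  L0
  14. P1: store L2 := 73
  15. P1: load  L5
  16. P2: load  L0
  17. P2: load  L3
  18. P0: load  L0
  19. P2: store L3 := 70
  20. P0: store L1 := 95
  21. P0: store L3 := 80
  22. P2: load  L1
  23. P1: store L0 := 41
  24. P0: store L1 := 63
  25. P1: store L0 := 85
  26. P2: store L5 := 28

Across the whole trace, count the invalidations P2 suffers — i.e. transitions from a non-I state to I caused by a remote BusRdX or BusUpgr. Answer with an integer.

invalidations = 5

1. P2: load  L4  bus=[BusRd]  L4: P0=I P1=I P2=E  mem[L4]=0
2. P2: store L1 := 46  bus=[BusRdX]  L1: P0=I P1=I P2=M  mem[L1]=80
3. P1: store L4 := 82  bus=[BusRdX]  L4: P0=I P1=M P2=I  mem[L4]=0
4. P0: store L3 := 1  bus=[BusRdX]  L3: P0=M P1=I P2=I  mem[L3]=60
5. P0: store L4 := 37  bus=[BusRdX,Flush]  L4: P0=M P1=I P2=I  mem[L4]=82
6. P1: store L5 := 74  bus=[BusRdX]  L5: P0=I P1=M P2=I  mem[L5]=0
7. P2: store L0 := 28  bus=[BusRdX]  L0: P0=I P1=I P2=M  mem[L0]=50
8. P1: store L5 := 23  bus=[-]  L5: P0=I P1=M P2=I  mem[L5]=0
9. P2: load  L6  bus=[BusRd]  L6: P0=I P1=I P2=E  mem[L6]=20
10. P2: load  L0  bus=[-]  L0: P0=I P1=I P2=M  mem[L0]=50
11. P0: load  L5  bus=[BusRd,Flush]  L5: P0=S P1=S P2=I  mem[L5]=23
12. P0: load  L0  bus=[BusRd,Flush]  L0: P0=S P1=I P2=S  mem[L0]=28
13. P1: load  L0  bus=[BusRd]  L0: P0=S P1=S P2=S  mem[L0]=28
14. P1: store L2 := 73  bus=[BusRdX]  L2: P0=I P1=M P2=I  mem[L2]=60
15. P1: load  L5  bus=[-]  L5: P0=S P1=S P2=I  mem[L5]=23
16. P2: load  L0  bus=[-]  L0: P0=S P1=S P2=S  mem[L0]=28
17. P2: load  L3  bus=[BusRd,Flush]  L3: P0=S P1=I P2=S  mem[L3]=1
18. P0: load  L0  bus=[-]  L0: P0=S P1=S P2=S  mem[L0]=28
19. P2: store L3 := 70  bus=[BusUpgr]  L3: P0=I P1=I P2=M  mem[L3]=1
20. P0: store L1 := 95  bus=[BusRdX,Flush]  L1: P0=M P1=I P2=I  mem[L1]=46
21. P0: store L3 := 80  bus=[BusRdX,Flush]  L3: P0=M P1=I P2=I  mem[L3]=70
22. P2: load  L1  bus=[BusRd,Flush]  L1: P0=S P1=I P2=S  mem[L1]=95
23. P1: store L0 := 41  bus=[BusUpgr]  L0: P0=I P1=M P2=I  mem[L0]=28
24. P0: store L1 := 63  bus=[BusUpgr]  L1: P0=M P1=I P2=I  mem[L1]=95
25. P1: store L0 := 85  bus=[-]  L0: P0=I P1=M P2=I  mem[L0]=28
26. P2: store L5 := 28  bus=[BusRdX]  L5: P0=I P1=I P2=M  mem[L5]=23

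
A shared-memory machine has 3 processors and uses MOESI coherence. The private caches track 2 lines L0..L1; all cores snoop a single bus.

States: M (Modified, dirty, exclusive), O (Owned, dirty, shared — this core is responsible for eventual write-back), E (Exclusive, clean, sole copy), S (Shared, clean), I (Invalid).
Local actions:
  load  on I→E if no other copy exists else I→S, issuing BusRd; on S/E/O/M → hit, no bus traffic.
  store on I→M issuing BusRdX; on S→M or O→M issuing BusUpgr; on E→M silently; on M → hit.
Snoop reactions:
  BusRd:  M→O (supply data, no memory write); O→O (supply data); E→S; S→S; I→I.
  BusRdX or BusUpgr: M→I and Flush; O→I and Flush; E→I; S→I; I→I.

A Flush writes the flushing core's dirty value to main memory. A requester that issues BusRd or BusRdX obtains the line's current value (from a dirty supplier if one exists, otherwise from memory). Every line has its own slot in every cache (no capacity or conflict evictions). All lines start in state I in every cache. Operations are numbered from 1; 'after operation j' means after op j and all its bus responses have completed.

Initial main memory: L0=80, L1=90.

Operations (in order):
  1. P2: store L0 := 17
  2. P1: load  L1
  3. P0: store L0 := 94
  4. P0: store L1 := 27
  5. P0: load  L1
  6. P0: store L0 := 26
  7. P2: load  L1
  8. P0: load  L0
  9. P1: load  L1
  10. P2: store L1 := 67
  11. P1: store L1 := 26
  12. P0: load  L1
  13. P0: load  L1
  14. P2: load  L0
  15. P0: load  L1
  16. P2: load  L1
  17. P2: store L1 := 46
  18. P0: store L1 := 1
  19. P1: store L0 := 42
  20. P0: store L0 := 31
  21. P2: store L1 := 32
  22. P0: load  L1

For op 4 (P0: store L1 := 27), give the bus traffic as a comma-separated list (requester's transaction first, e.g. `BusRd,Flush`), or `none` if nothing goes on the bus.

bus = BusRdX

1. P2: store L0 := 17  bus=[BusRdX]  L0: P0=I P1=I P2=M  mem[L0]=80
2. P1: load  L1  bus=[BusRd]  L1: P0=I P1=E P2=I  mem[L1]=90
3. P0: store L0 := 94  bus=[BusRdX,Flush]  L0: P0=M P1=I P2=I  mem[L0]=17
4. P0: store L1 := 27  bus=[BusRdX]  L1: P0=M P1=I P2=I  mem[L1]=90
5. P0: load  L1  bus=[-]  L1: P0=M P1=I P2=I  mem[L1]=90
6. P0: store L0 := 26  bus=[-]  L0: P0=M P1=I P2=I  mem[L0]=17
7. P2: load  L1  bus=[BusRd]  L1: P0=O P1=I P2=S  mem[L1]=90
8. P0: load  L0  bus=[-]  L0: P0=M P1=I P2=I  mem[L0]=17
9. P1: load  L1  bus=[BusRd]  L1: P0=O P1=S P2=S  mem[L1]=90
10. P2: store L1 := 67  bus=[BusUpgr,Flush]  L1: P0=I P1=I P2=M  mem[L1]=27
11. P1: store L1 := 26  bus=[BusRdX,Flush]  L1: P0=I P1=M P2=I  mem[L1]=67
12. P0: load  L1  bus=[BusRd]  L1: P0=S P1=O P2=I  mem[L1]=67
13. P0: load  L1  bus=[-]  L1: P0=S P1=O P2=I  mem[L1]=67
14. P2: load  L0  bus=[BusRd]  L0: P0=O P1=I P2=S  mem[L0]=17
15. P0: load  L1  bus=[-]  L1: P0=S P1=O P2=I  mem[L1]=67
16. P2: load  L1  bus=[BusRd]  L1: P0=S P1=O P2=S  mem[L1]=67
17. P2: store L1 := 46  bus=[BusUpgr,Flush]  L1: P0=I P1=I P2=M  mem[L1]=26
18. P0: store L1 := 1  bus=[BusRdX,Flush]  L1: P0=M P1=I P2=I  mem[L1]=46
19. P1: store L0 := 42  bus=[BusRdX,Flush]  L0: P0=I P1=M P2=I  mem[L0]=26
20. P0: store L0 := 31  bus=[BusRdX,Flush]  L0: P0=M P1=I P2=I  mem[L0]=42
21. P2: store L1 := 32  bus=[BusRdX,Flush]  L1: P0=I P1=I P2=M  mem[L1]=1
22. P0: load  L1  bus=[BusRd]  L1: P0=S P1=I P2=O  mem[L1]=1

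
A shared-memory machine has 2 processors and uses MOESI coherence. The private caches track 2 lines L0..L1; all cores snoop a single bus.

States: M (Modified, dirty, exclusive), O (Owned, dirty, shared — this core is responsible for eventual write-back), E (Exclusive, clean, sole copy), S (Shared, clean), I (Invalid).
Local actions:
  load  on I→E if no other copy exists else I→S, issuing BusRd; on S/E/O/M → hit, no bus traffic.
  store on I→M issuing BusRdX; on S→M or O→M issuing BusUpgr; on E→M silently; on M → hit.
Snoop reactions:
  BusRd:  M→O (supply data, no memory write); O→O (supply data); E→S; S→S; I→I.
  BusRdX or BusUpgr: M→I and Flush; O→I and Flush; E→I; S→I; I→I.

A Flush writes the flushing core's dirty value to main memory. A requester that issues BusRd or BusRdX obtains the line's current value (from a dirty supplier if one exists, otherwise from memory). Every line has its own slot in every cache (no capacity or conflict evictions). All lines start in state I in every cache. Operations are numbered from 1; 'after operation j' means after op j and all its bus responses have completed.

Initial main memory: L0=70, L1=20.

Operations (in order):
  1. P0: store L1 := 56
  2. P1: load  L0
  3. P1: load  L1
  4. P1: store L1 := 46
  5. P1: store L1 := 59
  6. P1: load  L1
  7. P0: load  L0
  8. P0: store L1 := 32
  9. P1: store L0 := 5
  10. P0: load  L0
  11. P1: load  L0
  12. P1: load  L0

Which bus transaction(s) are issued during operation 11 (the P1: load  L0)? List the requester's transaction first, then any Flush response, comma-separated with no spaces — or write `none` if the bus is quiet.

[1] P0: store L1 := 56 | P0:M(56), P1:I | bus: BusRdX
[2] P1: load  L0 | P0:I, P1:E(70) | bus: BusRd
[3] P1: load  L1 | P0:O(56), P1:S(56) | bus: BusRd
[4] P1: store L1 := 46 | P0:I, P1:M(46) | bus: BusUpgr,Flush
[5] P1: store L1 := 59 | P0:I, P1:M(59) | bus: none
[6] P1: load  L1 | P0:I, P1:M(59) | bus: none
[7] P0: load  L0 | P0:S(70), P1:S(70) | bus: BusRd
[8] P0: store L1 := 32 | P0:M(32), P1:I | bus: BusRdX,Flush
[9] P1: store L0 := 5 | P0:I, P1:M(5) | bus: BusUpgr
[10] P0: load  L0 | P0:S(5), P1:O(5) | bus: BusRd
[11] P1: load  L0 | P0:S(5), P1:O(5) | bus: none
[12] P1: load  L0 | P0:S(5), P1:O(5) | bus: none

bus = none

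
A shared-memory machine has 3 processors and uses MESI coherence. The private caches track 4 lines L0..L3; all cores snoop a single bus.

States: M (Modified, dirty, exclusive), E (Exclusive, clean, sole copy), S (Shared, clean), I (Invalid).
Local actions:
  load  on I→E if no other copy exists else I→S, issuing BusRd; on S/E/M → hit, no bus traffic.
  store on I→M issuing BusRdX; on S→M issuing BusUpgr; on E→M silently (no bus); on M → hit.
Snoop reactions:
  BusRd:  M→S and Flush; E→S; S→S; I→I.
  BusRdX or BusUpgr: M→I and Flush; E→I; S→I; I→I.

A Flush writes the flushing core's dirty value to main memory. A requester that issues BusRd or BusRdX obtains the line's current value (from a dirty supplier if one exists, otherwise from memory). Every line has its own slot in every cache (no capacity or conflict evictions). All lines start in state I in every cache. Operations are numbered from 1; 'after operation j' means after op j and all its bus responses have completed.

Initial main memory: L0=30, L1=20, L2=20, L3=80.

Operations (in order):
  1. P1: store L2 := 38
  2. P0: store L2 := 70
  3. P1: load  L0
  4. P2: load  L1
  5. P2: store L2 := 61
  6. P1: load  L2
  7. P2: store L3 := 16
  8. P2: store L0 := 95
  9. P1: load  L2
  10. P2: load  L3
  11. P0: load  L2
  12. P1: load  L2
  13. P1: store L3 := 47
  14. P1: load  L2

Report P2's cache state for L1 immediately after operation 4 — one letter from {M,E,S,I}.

state = E

step 1: P1: store L2 := 38  ⟶  IMI  (L2)  txn=BusRdX  M[L2]=20
step 2: P0: store L2 := 70  ⟶  MII  (L2)  txn=BusRdX+Flush  M[L2]=38
step 3: P1: load  L0  ⟶  IEI  (L0)  txn=BusRd  M[L0]=30
step 4: P2: load  L1  ⟶  IIE  (L1)  txn=BusRd  M[L1]=20
step 5: P2: store L2 := 61  ⟶  IIM  (L2)  txn=BusRdX+Flush  M[L2]=70
step 6: P1: load  L2  ⟶  ISS  (L2)  txn=BusRd+Flush  M[L2]=61
step 7: P2: store L3 := 16  ⟶  IIM  (L3)  txn=BusRdX  M[L3]=80
step 8: P2: store L0 := 95  ⟶  IIM  (L0)  txn=BusRdX  M[L0]=30
step 9: P1: load  L2  ⟶  ISS  (L2)  txn=∅  M[L2]=61
step 10: P2: load  L3  ⟶  IIM  (L3)  txn=∅  M[L3]=80
step 11: P0: load  L2  ⟶  SSS  (L2)  txn=BusRd  M[L2]=61
step 12: P1: load  L2  ⟶  SSS  (L2)  txn=∅  M[L2]=61
step 13: P1: store L3 := 47  ⟶  IMI  (L3)  txn=BusRdX+Flush  M[L3]=16
step 14: P1: load  L2  ⟶  SSS  (L2)  txn=∅  M[L2]=61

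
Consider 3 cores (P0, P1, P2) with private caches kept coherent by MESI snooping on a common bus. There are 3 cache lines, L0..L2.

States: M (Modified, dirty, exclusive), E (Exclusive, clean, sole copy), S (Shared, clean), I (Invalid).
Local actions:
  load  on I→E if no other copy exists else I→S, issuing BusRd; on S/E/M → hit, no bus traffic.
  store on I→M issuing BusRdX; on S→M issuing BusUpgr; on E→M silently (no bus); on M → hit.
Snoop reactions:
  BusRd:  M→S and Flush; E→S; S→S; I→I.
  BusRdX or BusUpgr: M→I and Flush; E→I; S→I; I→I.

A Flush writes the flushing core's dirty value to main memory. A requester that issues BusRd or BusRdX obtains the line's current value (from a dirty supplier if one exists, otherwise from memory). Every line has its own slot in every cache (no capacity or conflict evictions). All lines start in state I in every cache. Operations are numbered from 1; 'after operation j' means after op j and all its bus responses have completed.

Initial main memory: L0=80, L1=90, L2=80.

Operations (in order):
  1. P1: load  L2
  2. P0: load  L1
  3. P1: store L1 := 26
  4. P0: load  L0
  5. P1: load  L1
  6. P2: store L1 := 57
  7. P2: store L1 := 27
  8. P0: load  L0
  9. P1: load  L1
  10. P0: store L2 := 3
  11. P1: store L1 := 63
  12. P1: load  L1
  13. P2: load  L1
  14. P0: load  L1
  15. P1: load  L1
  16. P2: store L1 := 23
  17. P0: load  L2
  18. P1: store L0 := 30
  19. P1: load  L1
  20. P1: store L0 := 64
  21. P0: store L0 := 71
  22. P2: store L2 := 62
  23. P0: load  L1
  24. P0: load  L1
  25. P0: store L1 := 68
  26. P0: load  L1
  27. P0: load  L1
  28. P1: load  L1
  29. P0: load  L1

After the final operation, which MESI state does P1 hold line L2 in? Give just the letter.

state = I

  op1 P1: load  L2 → I/E/I on L2; bus BusRd; mem=80
  op2 P0: load  L1 → E/I/I on L1; bus BusRd; mem=90
  op3 P1: store L1 := 26 → I/M/I on L1; bus BusRdX; mem=90
  op4 P0: load  L0 → E/I/I on L0; bus BusRd; mem=80
  op5 P1: load  L1 → I/M/I on L1; bus (none); mem=90
  op6 P2: store L1 := 57 → I/I/M on L1; bus BusRdX Flush; mem=26
  op7 P2: store L1 := 27 → I/I/M on L1; bus (none); mem=26
  op8 P0: load  L0 → E/I/I on L0; bus (none); mem=80
  op9 P1: load  L1 → I/S/S on L1; bus BusRd Flush; mem=27
  op10 P0: store L2 := 3 → M/I/I on L2; bus BusRdX; mem=80
  op11 P1: store L1 := 63 → I/M/I on L1; bus BusUpgr; mem=27
  op12 P1: load  L1 → I/M/I on L1; bus (none); mem=27
  op13 P2: load  L1 → I/S/S on L1; bus BusRd Flush; mem=63
  op14 P0: load  L1 → S/S/S on L1; bus BusRd; mem=63
  op15 P1: load  L1 → S/S/S on L1; bus (none); mem=63
  op16 P2: store L1 := 23 → I/I/M on L1; bus BusUpgr; mem=63
  op17 P0: load  L2 → M/I/I on L2; bus (none); mem=80
  op18 P1: store L0 := 30 → I/M/I on L0; bus BusRdX; mem=80
  op19 P1: load  L1 → I/S/S on L1; bus BusRd Flush; mem=23
  op20 P1: store L0 := 64 → I/M/I on L0; bus (none); mem=80
  op21 P0: store L0 := 71 → M/I/I on L0; bus BusRdX Flush; mem=64
  op22 P2: store L2 := 62 → I/I/M on L2; bus BusRdX Flush; mem=3
  op23 P0: load  L1 → S/S/S on L1; bus BusRd; mem=23
  op24 P0: load  L1 → S/S/S on L1; bus (none); mem=23
  op25 P0: store L1 := 68 → M/I/I on L1; bus BusUpgr; mem=23
  op26 P0: load  L1 → M/I/I on L1; bus (none); mem=23
  op27 P0: load  L1 → M/I/I on L1; bus (none); mem=23
  op28 P1: load  L1 → S/S/I on L1; bus BusRd Flush; mem=68
  op29 P0: load  L1 → S/S/I on L1; bus (none); mem=68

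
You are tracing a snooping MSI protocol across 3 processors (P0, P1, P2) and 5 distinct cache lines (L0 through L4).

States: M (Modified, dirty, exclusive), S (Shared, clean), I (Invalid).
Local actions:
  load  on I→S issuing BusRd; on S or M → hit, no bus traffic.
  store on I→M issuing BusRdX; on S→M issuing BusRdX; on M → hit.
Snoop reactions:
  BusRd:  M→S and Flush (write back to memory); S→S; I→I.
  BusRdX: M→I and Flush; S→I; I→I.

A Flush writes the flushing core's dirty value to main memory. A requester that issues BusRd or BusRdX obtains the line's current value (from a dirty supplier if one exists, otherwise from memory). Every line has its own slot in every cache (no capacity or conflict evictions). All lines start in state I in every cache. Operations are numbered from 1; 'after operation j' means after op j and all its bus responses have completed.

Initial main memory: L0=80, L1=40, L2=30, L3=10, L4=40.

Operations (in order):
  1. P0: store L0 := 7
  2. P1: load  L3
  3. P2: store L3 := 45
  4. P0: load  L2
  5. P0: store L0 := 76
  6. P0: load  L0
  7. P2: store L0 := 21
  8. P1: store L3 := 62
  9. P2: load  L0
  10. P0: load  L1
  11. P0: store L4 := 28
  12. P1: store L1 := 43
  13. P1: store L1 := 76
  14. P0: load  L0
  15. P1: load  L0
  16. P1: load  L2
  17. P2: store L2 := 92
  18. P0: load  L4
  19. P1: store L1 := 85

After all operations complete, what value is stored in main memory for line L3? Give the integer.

memory[L3] = 45

  op1 P0: store L0 := 7 → M/I/I on L0; bus BusRdX; mem=80
  op2 P1: load  L3 → I/S/I on L3; bus BusRd; mem=10
  op3 P2: store L3 := 45 → I/I/M on L3; bus BusRdX; mem=10
  op4 P0: load  L2 → S/I/I on L2; bus BusRd; mem=30
  op5 P0: store L0 := 76 → M/I/I on L0; bus (none); mem=80
  op6 P0: load  L0 → M/I/I on L0; bus (none); mem=80
  op7 P2: store L0 := 21 → I/I/M on L0; bus BusRdX Flush; mem=76
  op8 P1: store L3 := 62 → I/M/I on L3; bus BusRdX Flush; mem=45
  op9 P2: load  L0 → I/I/M on L0; bus (none); mem=76
  op10 P0: load  L1 → S/I/I on L1; bus BusRd; mem=40
  op11 P0: store L4 := 28 → M/I/I on L4; bus BusRdX; mem=40
  op12 P1: store L1 := 43 → I/M/I on L1; bus BusRdX; mem=40
  op13 P1: store L1 := 76 → I/M/I on L1; bus (none); mem=40
  op14 P0: load  L0 → S/I/S on L0; bus BusRd Flush; mem=21
  op15 P1: load  L0 → S/S/S on L0; bus BusRd; mem=21
  op16 P1: load  L2 → S/S/I on L2; bus BusRd; mem=30
  op17 P2: store L2 := 92 → I/I/M on L2; bus BusRdX; mem=30
  op18 P0: load  L4 → M/I/I on L4; bus (none); mem=40
  op19 P1: store L1 := 85 → I/M/I on L1; bus (none); mem=40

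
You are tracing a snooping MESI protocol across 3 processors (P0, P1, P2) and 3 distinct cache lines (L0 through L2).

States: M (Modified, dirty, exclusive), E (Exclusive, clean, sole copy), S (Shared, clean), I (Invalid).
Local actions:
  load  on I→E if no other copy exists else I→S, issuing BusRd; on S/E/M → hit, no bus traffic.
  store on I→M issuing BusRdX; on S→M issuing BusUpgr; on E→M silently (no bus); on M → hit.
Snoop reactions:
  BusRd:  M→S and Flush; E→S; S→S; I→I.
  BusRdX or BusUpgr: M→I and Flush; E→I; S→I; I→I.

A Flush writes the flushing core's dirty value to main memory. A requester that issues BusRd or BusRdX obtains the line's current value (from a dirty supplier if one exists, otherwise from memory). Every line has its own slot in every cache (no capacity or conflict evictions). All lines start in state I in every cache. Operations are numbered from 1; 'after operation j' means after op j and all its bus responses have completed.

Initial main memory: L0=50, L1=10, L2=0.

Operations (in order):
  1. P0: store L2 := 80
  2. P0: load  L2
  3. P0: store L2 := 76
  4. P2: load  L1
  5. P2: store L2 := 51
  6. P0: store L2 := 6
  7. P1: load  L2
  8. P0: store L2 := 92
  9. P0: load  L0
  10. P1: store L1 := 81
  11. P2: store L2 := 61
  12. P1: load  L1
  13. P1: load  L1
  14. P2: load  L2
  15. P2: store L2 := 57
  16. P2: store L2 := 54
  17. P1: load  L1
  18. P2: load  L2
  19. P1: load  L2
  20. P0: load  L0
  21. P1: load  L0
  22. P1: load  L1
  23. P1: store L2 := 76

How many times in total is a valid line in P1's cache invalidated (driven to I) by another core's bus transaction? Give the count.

1. P0: store L2 := 80  bus=[BusRdX]  L2: P0=M P1=I P2=I  mem[L2]=0
2. P0: load  L2  bus=[-]  L2: P0=M P1=I P2=I  mem[L2]=0
3. P0: store L2 := 76  bus=[-]  L2: P0=M P1=I P2=I  mem[L2]=0
4. P2: load  L1  bus=[BusRd]  L1: P0=I P1=I P2=E  mem[L1]=10
5. P2: store L2 := 51  bus=[BusRdX,Flush]  L2: P0=I P1=I P2=M  mem[L2]=76
6. P0: store L2 := 6  bus=[BusRdX,Flush]  L2: P0=M P1=I P2=I  mem[L2]=51
7. P1: load  L2  bus=[BusRd,Flush]  L2: P0=S P1=S P2=I  mem[L2]=6
8. P0: store L2 := 92  bus=[BusUpgr]  L2: P0=M P1=I P2=I  mem[L2]=6
9. P0: load  L0  bus=[BusRd]  L0: P0=E P1=I P2=I  mem[L0]=50
10. P1: store L1 := 81  bus=[BusRdX]  L1: P0=I P1=M P2=I  mem[L1]=10
11. P2: store L2 := 61  bus=[BusRdX,Flush]  L2: P0=I P1=I P2=M  mem[L2]=92
12. P1: load  L1  bus=[-]  L1: P0=I P1=M P2=I  mem[L1]=10
13. P1: load  L1  bus=[-]  L1: P0=I P1=M P2=I  mem[L1]=10
14. P2: load  L2  bus=[-]  L2: P0=I P1=I P2=M  mem[L2]=92
15. P2: store L2 := 57  bus=[-]  L2: P0=I P1=I P2=M  mem[L2]=92
16. P2: store L2 := 54  bus=[-]  L2: P0=I P1=I P2=M  mem[L2]=92
17. P1: load  L1  bus=[-]  L1: P0=I P1=M P2=I  mem[L1]=10
18. P2: load  L2  bus=[-]  L2: P0=I P1=I P2=M  mem[L2]=92
19. P1: load  L2  bus=[BusRd,Flush]  L2: P0=I P1=S P2=S  mem[L2]=54
20. P0: load  L0  bus=[-]  L0: P0=E P1=I P2=I  mem[L0]=50
21. P1: load  L0  bus=[BusRd]  L0: P0=S P1=S P2=I  mem[L0]=50
22. P1: load  L1  bus=[-]  L1: P0=I P1=M P2=I  mem[L1]=10
23. P1: store L2 := 76  bus=[BusUpgr]  L2: P0=I P1=M P2=I  mem[L2]=54

invalidations = 1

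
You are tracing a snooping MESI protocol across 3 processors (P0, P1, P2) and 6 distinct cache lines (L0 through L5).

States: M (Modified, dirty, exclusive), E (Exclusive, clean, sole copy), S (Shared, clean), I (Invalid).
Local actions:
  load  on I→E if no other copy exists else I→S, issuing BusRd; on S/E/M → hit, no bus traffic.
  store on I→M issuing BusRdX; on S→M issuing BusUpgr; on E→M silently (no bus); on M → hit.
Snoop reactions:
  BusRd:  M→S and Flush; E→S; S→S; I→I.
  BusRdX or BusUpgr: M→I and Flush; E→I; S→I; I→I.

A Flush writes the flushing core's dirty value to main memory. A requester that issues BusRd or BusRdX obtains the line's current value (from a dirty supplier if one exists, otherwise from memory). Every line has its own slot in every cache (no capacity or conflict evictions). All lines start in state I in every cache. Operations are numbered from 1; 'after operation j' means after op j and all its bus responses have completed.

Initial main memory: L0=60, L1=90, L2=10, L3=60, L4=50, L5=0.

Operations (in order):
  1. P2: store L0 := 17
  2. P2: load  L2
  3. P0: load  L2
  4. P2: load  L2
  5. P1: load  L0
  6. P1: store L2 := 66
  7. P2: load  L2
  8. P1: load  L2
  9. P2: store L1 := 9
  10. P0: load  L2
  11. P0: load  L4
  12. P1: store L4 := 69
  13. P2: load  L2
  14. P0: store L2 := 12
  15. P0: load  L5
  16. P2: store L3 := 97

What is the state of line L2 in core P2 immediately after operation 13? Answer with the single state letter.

[1] P2: store L0 := 17 | P0:I, P1:I, P2:M(17) | bus: BusRdX
[2] P2: load  L2 | P0:I, P1:I, P2:E(10) | bus: BusRd
[3] P0: load  L2 | P0:S(10), P1:I, P2:S(10) | bus: BusRd
[4] P2: load  L2 | P0:S(10), P1:I, P2:S(10) | bus: none
[5] P1: load  L0 | P0:I, P1:S(17), P2:S(17) | bus: BusRd,Flush
[6] P1: store L2 := 66 | P0:I, P1:M(66), P2:I | bus: BusRdX
[7] P2: load  L2 | P0:I, P1:S(66), P2:S(66) | bus: BusRd,Flush
[8] P1: load  L2 | P0:I, P1:S(66), P2:S(66) | bus: none
[9] P2: store L1 := 9 | P0:I, P1:I, P2:M(9) | bus: BusRdX
[10] P0: load  L2 | P0:S(66), P1:S(66), P2:S(66) | bus: BusRd
[11] P0: load  L4 | P0:E(50), P1:I, P2:I | bus: BusRd
[12] P1: store L4 := 69 | P0:I, P1:M(69), P2:I | bus: BusRdX
[13] P2: load  L2 | P0:S(66), P1:S(66), P2:S(66) | bus: none
[14] P0: store L2 := 12 | P0:M(12), P1:I, P2:I | bus: BusUpgr
[15] P0: load  L5 | P0:E(0), P1:I, P2:I | bus: BusRd
[16] P2: store L3 := 97 | P0:I, P1:I, P2:M(97) | bus: BusRdX

state = S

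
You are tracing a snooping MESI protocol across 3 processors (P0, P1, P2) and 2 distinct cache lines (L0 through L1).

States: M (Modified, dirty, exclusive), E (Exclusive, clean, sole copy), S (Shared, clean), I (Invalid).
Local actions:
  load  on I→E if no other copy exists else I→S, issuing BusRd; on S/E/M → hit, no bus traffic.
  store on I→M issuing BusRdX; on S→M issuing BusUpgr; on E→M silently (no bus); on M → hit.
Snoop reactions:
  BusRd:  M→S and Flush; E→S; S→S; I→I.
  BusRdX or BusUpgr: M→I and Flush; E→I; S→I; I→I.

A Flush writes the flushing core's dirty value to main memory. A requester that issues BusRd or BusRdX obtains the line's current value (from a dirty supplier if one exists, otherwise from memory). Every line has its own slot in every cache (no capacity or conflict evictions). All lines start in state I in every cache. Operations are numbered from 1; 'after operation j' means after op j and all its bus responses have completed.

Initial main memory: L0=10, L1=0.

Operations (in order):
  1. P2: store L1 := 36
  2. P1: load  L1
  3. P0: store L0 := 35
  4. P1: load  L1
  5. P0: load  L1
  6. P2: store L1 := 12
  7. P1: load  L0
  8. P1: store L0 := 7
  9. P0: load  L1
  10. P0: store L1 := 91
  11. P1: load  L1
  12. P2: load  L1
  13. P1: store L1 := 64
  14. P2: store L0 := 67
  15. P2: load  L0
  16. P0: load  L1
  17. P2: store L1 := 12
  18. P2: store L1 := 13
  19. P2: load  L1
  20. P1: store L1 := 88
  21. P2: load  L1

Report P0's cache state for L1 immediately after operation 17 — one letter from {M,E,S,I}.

step 1: P2: store L1 := 36  ⟶  IIM  (L1)  txn=BusRdX  M[L1]=0
step 2: P1: load  L1  ⟶  ISS  (L1)  txn=BusRd+Flush  M[L1]=36
step 3: P0: store L0 := 35  ⟶  MII  (L0)  txn=BusRdX  M[L0]=10
step 4: P1: load  L1  ⟶  ISS  (L1)  txn=∅  M[L1]=36
step 5: P0: load  L1  ⟶  SSS  (L1)  txn=BusRd  M[L1]=36
step 6: P2: store L1 := 12  ⟶  IIM  (L1)  txn=BusUpgr  M[L1]=36
step 7: P1: load  L0  ⟶  SSI  (L0)  txn=BusRd+Flush  M[L0]=35
step 8: P1: store L0 := 7  ⟶  IMI  (L0)  txn=BusUpgr  M[L0]=35
step 9: P0: load  L1  ⟶  SIS  (L1)  txn=BusRd+Flush  M[L1]=12
step 10: P0: store L1 := 91  ⟶  MII  (L1)  txn=BusUpgr  M[L1]=12
step 11: P1: load  L1  ⟶  SSI  (L1)  txn=BusRd+Flush  M[L1]=91
step 12: P2: load  L1  ⟶  SSS  (L1)  txn=BusRd  M[L1]=91
step 13: P1: store L1 := 64  ⟶  IMI  (L1)  txn=BusUpgr  M[L1]=91
step 14: P2: store L0 := 67  ⟶  IIM  (L0)  txn=BusRdX+Flush  M[L0]=7
step 15: P2: load  L0  ⟶  IIM  (L0)  txn=∅  M[L0]=7
step 16: P0: load  L1  ⟶  SSI  (L1)  txn=BusRd+Flush  M[L1]=64
step 17: P2: store L1 := 12  ⟶  IIM  (L1)  txn=BusRdX  M[L1]=64
step 18: P2: store L1 := 13  ⟶  IIM  (L1)  txn=∅  M[L1]=64
step 19: P2: load  L1  ⟶  IIM  (L1)  txn=∅  M[L1]=64
step 20: P1: store L1 := 88  ⟶  IMI  (L1)  txn=BusRdX+Flush  M[L1]=13
step 21: P2: load  L1  ⟶  ISS  (L1)  txn=BusRd+Flush  M[L1]=88

state = I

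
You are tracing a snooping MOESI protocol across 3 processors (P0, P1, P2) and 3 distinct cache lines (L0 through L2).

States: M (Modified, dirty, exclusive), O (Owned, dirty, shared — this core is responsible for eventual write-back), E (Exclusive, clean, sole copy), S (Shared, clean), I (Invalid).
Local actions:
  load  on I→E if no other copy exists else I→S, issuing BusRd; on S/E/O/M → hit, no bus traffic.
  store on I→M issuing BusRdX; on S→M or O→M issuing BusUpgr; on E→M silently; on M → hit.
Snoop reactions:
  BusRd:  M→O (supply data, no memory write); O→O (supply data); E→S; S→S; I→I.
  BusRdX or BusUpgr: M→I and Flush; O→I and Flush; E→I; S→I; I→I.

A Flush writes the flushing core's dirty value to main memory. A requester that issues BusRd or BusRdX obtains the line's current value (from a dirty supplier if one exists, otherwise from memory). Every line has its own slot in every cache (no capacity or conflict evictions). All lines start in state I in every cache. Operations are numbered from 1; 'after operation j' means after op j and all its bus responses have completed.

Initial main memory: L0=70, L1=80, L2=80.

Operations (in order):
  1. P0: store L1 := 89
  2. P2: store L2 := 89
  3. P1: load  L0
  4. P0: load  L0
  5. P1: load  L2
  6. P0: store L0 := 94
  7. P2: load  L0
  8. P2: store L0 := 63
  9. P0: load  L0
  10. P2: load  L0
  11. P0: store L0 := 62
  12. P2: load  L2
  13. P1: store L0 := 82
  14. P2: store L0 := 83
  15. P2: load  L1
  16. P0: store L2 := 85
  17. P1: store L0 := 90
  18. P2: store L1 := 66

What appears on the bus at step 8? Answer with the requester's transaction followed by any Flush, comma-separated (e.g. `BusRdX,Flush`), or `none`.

bus = BusUpgr,Flush

[1] P0: store L1 := 89 | P0:M(89), P1:I, P2:I | bus: BusRdX
[2] P2: store L2 := 89 | P0:I, P1:I, P2:M(89) | bus: BusRdX
[3] P1: load  L0 | P0:I, P1:E(70), P2:I | bus: BusRd
[4] P0: load  L0 | P0:S(70), P1:S(70), P2:I | bus: BusRd
[5] P1: load  L2 | P0:I, P1:S(89), P2:O(89) | bus: BusRd
[6] P0: store L0 := 94 | P0:M(94), P1:I, P2:I | bus: BusUpgr
[7] P2: load  L0 | P0:O(94), P1:I, P2:S(94) | bus: BusRd
[8] P2: store L0 := 63 | P0:I, P1:I, P2:M(63) | bus: BusUpgr,Flush
[9] P0: load  L0 | P0:S(63), P1:I, P2:O(63) | bus: BusRd
[10] P2: load  L0 | P0:S(63), P1:I, P2:O(63) | bus: none
[11] P0: store L0 := 62 | P0:M(62), P1:I, P2:I | bus: BusUpgr,Flush
[12] P2: load  L2 | P0:I, P1:S(89), P2:O(89) | bus: none
[13] P1: store L0 := 82 | P0:I, P1:M(82), P2:I | bus: BusRdX,Flush
[14] P2: store L0 := 83 | P0:I, P1:I, P2:M(83) | bus: BusRdX,Flush
[15] P2: load  L1 | P0:O(89), P1:I, P2:S(89) | bus: BusRd
[16] P0: store L2 := 85 | P0:M(85), P1:I, P2:I | bus: BusRdX,Flush
[17] P1: store L0 := 90 | P0:I, P1:M(90), P2:I | bus: BusRdX,Flush
[18] P2: store L1 := 66 | P0:I, P1:I, P2:M(66) | bus: BusUpgr,Flush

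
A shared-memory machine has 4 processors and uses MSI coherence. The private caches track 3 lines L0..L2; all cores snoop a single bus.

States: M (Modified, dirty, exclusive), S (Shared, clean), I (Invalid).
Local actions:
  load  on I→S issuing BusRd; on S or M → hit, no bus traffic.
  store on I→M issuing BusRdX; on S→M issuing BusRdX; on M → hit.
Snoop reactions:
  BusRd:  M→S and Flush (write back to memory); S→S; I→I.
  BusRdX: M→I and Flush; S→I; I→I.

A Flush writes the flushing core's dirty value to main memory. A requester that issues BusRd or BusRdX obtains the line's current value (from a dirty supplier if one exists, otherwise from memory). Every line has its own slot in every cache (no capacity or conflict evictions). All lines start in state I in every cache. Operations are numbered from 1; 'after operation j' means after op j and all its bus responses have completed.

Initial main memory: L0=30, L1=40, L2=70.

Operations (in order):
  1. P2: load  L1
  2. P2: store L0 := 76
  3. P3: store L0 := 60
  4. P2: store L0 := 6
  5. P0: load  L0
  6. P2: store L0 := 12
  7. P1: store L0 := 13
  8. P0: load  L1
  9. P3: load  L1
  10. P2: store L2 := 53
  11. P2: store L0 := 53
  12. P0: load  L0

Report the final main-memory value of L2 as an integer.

step 1: P2: load  L1  ⟶  IISI  (L1)  txn=BusRd  M[L1]=40
step 2: P2: store L0 := 76  ⟶  IIMI  (L0)  txn=BusRdX  M[L0]=30
step 3: P3: store L0 := 60  ⟶  IIIM  (L0)  txn=BusRdX+Flush  M[L0]=76
step 4: P2: store L0 := 6  ⟶  IIMI  (L0)  txn=BusRdX+Flush  M[L0]=60
step 5: P0: load  L0  ⟶  SISI  (L0)  txn=BusRd+Flush  M[L0]=6
step 6: P2: store L0 := 12  ⟶  IIMI  (L0)  txn=BusRdX  M[L0]=6
step 7: P1: store L0 := 13  ⟶  IMII  (L0)  txn=BusRdX+Flush  M[L0]=12
step 8: P0: load  L1  ⟶  SISI  (L1)  txn=BusRd  M[L1]=40
step 9: P3: load  L1  ⟶  SISS  (L1)  txn=BusRd  M[L1]=40
step 10: P2: store L2 := 53  ⟶  IIMI  (L2)  txn=BusRdX  M[L2]=70
step 11: P2: store L0 := 53  ⟶  IIMI  (L0)  txn=BusRdX+Flush  M[L0]=13
step 12: P0: load  L0  ⟶  SISI  (L0)  txn=BusRd+Flush  M[L0]=53

memory[L2] = 70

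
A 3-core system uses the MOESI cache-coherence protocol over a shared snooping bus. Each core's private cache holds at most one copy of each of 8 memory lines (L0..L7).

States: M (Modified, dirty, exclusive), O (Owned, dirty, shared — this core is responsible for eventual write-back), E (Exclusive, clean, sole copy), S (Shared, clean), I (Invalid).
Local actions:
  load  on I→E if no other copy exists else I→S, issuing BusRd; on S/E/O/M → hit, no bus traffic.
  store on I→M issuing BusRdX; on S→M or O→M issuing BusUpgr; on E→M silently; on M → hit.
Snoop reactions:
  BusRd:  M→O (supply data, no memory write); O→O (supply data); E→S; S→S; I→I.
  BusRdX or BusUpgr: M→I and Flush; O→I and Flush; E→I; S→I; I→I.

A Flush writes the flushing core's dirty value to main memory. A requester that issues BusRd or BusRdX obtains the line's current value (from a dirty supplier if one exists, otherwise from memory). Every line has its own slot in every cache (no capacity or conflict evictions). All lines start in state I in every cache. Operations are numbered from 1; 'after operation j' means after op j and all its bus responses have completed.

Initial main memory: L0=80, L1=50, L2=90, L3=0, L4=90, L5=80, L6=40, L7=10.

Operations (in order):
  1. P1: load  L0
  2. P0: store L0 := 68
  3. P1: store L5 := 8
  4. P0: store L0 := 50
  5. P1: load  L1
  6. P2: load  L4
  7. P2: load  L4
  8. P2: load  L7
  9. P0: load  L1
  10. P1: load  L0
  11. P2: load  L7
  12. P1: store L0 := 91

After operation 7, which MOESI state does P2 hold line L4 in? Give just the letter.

  op1 P1: load  L0 → I/E/I on L0; bus BusRd; mem=80
  op2 P0: store L0 := 68 → M/I/I on L0; bus BusRdX; mem=80
  op3 P1: store L5 := 8 → I/M/I on L5; bus BusRdX; mem=80
  op4 P0: store L0 := 50 → M/I/I on L0; bus (none); mem=80
  op5 P1: load  L1 → I/E/I on L1; bus BusRd; mem=50
  op6 P2: load  L4 → I/I/E on L4; bus BusRd; mem=90
  op7 P2: load  L4 → I/I/E on L4; bus (none); mem=90
  op8 P2: load  L7 → I/I/E on L7; bus BusRd; mem=10
  op9 P0: load  L1 → S/S/I on L1; bus BusRd; mem=50
  op10 P1: load  L0 → O/S/I on L0; bus BusRd; mem=80
  op11 P2: load  L7 → I/I/E on L7; bus (none); mem=10
  op12 P1: store L0 := 91 → I/M/I on L0; bus BusUpgr Flush; mem=50

state = E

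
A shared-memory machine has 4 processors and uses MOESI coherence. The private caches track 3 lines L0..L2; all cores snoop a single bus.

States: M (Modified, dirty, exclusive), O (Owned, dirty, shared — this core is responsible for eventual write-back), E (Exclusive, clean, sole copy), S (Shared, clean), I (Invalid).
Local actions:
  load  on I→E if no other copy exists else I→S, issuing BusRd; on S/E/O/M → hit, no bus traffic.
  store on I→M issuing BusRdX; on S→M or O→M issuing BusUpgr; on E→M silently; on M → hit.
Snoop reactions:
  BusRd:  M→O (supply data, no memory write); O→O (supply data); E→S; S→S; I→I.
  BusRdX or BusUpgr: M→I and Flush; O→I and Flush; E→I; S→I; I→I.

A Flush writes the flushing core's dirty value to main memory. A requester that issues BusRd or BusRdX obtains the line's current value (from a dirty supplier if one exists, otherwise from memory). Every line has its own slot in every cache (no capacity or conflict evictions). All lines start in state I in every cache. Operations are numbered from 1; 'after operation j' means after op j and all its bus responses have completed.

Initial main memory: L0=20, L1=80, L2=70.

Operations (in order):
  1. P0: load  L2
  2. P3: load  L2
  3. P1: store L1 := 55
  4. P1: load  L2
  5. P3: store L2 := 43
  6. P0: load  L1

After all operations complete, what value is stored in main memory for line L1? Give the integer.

memory[L1] = 80

  op1 P0: load  L2 → E/I/I/I on L2; bus BusRd; mem=70
  op2 P3: load  L2 → S/I/I/S on L2; bus BusRd; mem=70
  op3 P1: store L1 := 55 → I/M/I/I on L1; bus BusRdX; mem=80
  op4 P1: load  L2 → S/S/I/S on L2; bus BusRd; mem=70
  op5 P3: store L2 := 43 → I/I/I/M on L2; bus BusUpgr; mem=70
  op6 P0: load  L1 → S/O/I/I on L1; bus BusRd; mem=80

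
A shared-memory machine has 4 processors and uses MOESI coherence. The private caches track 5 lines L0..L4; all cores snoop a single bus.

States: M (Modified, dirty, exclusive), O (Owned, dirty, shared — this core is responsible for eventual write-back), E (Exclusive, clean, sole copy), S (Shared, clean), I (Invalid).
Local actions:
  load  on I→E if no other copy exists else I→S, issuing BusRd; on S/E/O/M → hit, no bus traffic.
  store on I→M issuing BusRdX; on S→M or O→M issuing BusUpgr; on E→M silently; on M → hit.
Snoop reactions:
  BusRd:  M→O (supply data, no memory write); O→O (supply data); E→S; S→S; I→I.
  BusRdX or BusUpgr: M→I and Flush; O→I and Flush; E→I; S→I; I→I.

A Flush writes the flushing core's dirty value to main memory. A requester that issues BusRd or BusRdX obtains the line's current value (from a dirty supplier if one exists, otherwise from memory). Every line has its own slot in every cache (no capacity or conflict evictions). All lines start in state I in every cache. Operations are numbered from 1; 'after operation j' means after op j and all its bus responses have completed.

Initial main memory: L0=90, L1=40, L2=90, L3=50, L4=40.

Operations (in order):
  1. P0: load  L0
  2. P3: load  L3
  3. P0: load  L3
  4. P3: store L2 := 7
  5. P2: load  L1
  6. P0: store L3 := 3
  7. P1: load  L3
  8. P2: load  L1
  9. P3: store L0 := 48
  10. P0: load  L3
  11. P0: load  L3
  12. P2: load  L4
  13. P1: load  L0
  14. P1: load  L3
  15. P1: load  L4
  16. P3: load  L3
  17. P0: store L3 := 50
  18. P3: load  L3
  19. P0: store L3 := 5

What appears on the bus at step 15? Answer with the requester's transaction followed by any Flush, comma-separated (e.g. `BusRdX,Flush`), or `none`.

step 1: P0: load  L0  ⟶  EIII  (L0)  txn=BusRd  M[L0]=90
step 2: P3: load  L3  ⟶  IIIE  (L3)  txn=BusRd  M[L3]=50
step 3: P0: load  L3  ⟶  SIIS  (L3)  txn=BusRd  M[L3]=50
step 4: P3: store L2 := 7  ⟶  IIIM  (L2)  txn=BusRdX  M[L2]=90
step 5: P2: load  L1  ⟶  IIEI  (L1)  txn=BusRd  M[L1]=40
step 6: P0: store L3 := 3  ⟶  MIII  (L3)  txn=BusUpgr  M[L3]=50
step 7: P1: load  L3  ⟶  OSII  (L3)  txn=BusRd  M[L3]=50
step 8: P2: load  L1  ⟶  IIEI  (L1)  txn=∅  M[L1]=40
step 9: P3: store L0 := 48  ⟶  IIIM  (L0)  txn=BusRdX  M[L0]=90
step 10: P0: load  L3  ⟶  OSII  (L3)  txn=∅  M[L3]=50
step 11: P0: load  L3  ⟶  OSII  (L3)  txn=∅  M[L3]=50
step 12: P2: load  L4  ⟶  IIEI  (L4)  txn=BusRd  M[L4]=40
step 13: P1: load  L0  ⟶  ISIO  (L0)  txn=BusRd  M[L0]=90
step 14: P1: load  L3  ⟶  OSII  (L3)  txn=∅  M[L3]=50
step 15: P1: load  L4  ⟶  ISSI  (L4)  txn=BusRd  M[L4]=40
step 16: P3: load  L3  ⟶  OSIS  (L3)  txn=BusRd  M[L3]=50
step 17: P0: store L3 := 50  ⟶  MIII  (L3)  txn=BusUpgr  M[L3]=50
step 18: P3: load  L3  ⟶  OIIS  (L3)  txn=BusRd  M[L3]=50
step 19: P0: store L3 := 5  ⟶  MIII  (L3)  txn=BusUpgr  M[L3]=50

bus = BusRd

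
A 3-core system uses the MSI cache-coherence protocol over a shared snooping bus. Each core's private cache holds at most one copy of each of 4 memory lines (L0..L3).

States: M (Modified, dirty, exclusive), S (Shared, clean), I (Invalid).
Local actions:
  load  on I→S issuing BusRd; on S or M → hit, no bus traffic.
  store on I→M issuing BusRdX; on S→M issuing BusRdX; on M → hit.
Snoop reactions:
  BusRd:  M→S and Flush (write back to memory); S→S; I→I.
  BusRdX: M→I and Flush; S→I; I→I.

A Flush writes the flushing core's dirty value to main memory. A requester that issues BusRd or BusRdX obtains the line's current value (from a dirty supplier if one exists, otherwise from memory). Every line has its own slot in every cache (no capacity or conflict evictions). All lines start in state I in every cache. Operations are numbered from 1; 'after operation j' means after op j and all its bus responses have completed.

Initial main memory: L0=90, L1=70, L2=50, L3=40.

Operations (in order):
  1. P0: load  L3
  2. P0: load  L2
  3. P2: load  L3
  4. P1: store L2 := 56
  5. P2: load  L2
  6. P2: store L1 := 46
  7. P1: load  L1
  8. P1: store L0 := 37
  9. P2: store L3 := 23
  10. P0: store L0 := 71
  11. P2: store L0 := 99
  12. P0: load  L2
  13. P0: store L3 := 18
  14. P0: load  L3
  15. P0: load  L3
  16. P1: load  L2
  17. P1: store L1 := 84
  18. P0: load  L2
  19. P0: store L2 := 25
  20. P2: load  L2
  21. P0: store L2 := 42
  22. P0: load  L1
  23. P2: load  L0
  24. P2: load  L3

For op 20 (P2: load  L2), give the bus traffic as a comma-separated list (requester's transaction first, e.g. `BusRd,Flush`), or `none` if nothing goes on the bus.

bus = BusRd,Flush

  op1 P0: load  L3 → S/I/I on L3; bus BusRd; mem=40
  op2 P0: load  L2 → S/I/I on L2; bus BusRd; mem=50
  op3 P2: load  L3 → S/I/S on L3; bus BusRd; mem=40
  op4 P1: store L2 := 56 → I/M/I on L2; bus BusRdX; mem=50
  op5 P2: load  L2 → I/S/S on L2; bus BusRd Flush; mem=56
  op6 P2: store L1 := 46 → I/I/M on L1; bus BusRdX; mem=70
  op7 P1: load  L1 → I/S/S on L1; bus BusRd Flush; mem=46
  op8 P1: store L0 := 37 → I/M/I on L0; bus BusRdX; mem=90
  op9 P2: store L3 := 23 → I/I/M on L3; bus BusRdX; mem=40
  op10 P0: store L0 := 71 → M/I/I on L0; bus BusRdX Flush; mem=37
  op11 P2: store L0 := 99 → I/I/M on L0; bus BusRdX Flush; mem=71
  op12 P0: load  L2 → S/S/S on L2; bus BusRd; mem=56
  op13 P0: store L3 := 18 → M/I/I on L3; bus BusRdX Flush; mem=23
  op14 P0: load  L3 → M/I/I on L3; bus (none); mem=23
  op15 P0: load  L3 → M/I/I on L3; bus (none); mem=23
  op16 P1: load  L2 → S/S/S on L2; bus (none); mem=56
  op17 P1: store L1 := 84 → I/M/I on L1; bus BusRdX; mem=46
  op18 P0: load  L2 → S/S/S on L2; bus (none); mem=56
  op19 P0: store L2 := 25 → M/I/I on L2; bus BusRdX; mem=56
  op20 P2: load  L2 → S/I/S on L2; bus BusRd Flush; mem=25
  op21 P0: store L2 := 42 → M/I/I on L2; bus BusRdX; mem=25
  op22 P0: load  L1 → S/S/I on L1; bus BusRd Flush; mem=84
  op23 P2: load  L0 → I/I/M on L0; bus (none); mem=71
  op24 P2: load  L3 → S/I/S on L3; bus BusRd Flush; mem=18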